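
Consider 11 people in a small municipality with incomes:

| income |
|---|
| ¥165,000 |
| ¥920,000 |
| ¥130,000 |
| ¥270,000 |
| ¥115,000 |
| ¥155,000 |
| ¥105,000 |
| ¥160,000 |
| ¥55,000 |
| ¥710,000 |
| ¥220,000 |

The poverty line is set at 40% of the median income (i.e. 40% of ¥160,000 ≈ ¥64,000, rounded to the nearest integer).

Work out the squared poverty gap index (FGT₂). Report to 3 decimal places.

Below the line: ¥55,000 (q = 1 of N = 11).
Gap ratios (z−y)/z: (64000−55000)/64000 = 0.1406.
Squared: 0.0198.
Sum = 0.019775; P₂ = 0.019775 / 11 = 0.002.

0.002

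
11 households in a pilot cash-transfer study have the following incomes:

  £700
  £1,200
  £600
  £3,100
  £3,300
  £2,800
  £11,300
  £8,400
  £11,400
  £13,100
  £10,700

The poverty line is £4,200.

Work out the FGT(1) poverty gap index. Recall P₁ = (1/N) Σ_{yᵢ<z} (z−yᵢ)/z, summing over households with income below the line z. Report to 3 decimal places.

Poor units: £600, £700, £1,200, £2,800, £3,100, £3,300 (q = 6 of N = 11).
Gap ratios (z−y)/z: (4200−600)/4200 = 0.8571; (4200−700)/4200 = 0.8333; (4200−1200)/4200 = 0.7143; (4200−2800)/4200 = 0.3333; (4200−3100)/4200 = 0.2619; (4200−3300)/4200 = 0.2143.
Σ = 3.214286. Dividing by the full population N = 11 gives P₁ = 0.292.

0.292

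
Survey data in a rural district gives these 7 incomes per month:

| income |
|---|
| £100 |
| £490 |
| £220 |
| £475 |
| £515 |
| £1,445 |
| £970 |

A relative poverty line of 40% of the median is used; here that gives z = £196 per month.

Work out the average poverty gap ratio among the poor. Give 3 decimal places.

Incomes under z: £100 (q = 1 of N = 7).
Relative gaps: 0.4898; sum = 0.489796.
The income-gap ratio divides by q (the poor only): 0.489796 / 1 = 0.490.

0.490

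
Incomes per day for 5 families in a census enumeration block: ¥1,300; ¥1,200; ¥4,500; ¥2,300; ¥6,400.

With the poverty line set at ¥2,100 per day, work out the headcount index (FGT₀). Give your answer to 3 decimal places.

2 of the 5 families have income below ¥2,100.
H = 2/5 = 0.400.

0.400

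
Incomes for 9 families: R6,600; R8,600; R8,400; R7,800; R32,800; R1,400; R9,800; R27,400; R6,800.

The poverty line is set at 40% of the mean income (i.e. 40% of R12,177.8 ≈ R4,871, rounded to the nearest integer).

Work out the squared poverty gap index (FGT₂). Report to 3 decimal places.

Poor units: R1,400 (q = 1 of N = 9).
Relative gaps: (4871−1400)/4871 = 0.7126.
Squared: 0.5078.
Sum = 0.507777; P₂ = 0.507777 / 9 = 0.056.

0.056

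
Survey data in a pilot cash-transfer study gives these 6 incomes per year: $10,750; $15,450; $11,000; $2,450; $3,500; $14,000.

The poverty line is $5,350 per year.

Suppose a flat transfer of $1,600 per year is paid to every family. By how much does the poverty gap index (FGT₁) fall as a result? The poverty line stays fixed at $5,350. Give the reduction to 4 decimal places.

Before: below the line — $2,450, $3,500; poverty gap index (FGT₁) = 0.147975.
After the $1,600 transfer: below the line — $4,050, $5,100; poverty gap index (FGT₁) = 0.048287.
Reduction = 0.147975 − 0.048287 = 0.0997.

0.0997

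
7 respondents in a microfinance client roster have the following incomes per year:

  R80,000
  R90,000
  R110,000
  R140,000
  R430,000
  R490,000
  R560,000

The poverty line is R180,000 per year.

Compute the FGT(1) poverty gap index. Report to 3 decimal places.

Poor units: R80,000, R90,000, R110,000, R140,000 (q = 4 of N = 7).
Gap ratios (z−y)/z: (180000−80000)/180000 = 0.5556; (180000−90000)/180000 = 0.5000; (180000−110000)/180000 = 0.3889; (180000−140000)/180000 = 0.2222.
Sum of shortfalls = 1.666667; P₁ averages over all N: 1.666667 / 7 = 0.238.

0.238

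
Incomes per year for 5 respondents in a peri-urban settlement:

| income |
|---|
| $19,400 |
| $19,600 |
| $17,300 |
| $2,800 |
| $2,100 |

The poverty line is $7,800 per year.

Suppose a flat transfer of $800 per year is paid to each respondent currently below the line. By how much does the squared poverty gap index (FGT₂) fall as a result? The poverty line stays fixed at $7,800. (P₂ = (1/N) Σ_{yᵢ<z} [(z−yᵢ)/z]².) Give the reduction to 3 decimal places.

0.052

Before: below the line — $2,100, $2,800; squared poverty gap index (FGT₂) = 0.18899.
After the $800 transfer: below the line — $2,900, $3,600; squared poverty gap index (FGT₂) = 0.13692.
Reduction = 0.18899 − 0.13692 = 0.052.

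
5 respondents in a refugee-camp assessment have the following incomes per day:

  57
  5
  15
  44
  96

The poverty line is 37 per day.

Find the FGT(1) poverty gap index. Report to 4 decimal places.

0.2919

Below the line: 5, 15 (q = 2 of N = 5).
Shortfall ratios: (37−5)/37 = 0.8649; (37−15)/37 = 0.5946.
Sum of shortfalls = 1.459459; P₁ averages over all N: 1.459459 / 5 = 0.2919.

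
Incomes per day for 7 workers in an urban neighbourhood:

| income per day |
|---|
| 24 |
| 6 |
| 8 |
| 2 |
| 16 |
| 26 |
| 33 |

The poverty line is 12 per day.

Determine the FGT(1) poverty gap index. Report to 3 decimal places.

Incomes under z: 2, 6, 8 (q = 3 of N = 7).
Relative gaps: (12−2)/12 = 0.8333; (12−6)/12 = 0.5000; (12−8)/12 = 0.3333.
Σ = 1.666667. Dividing by the full population N = 7 gives P₁ = 0.238.

0.238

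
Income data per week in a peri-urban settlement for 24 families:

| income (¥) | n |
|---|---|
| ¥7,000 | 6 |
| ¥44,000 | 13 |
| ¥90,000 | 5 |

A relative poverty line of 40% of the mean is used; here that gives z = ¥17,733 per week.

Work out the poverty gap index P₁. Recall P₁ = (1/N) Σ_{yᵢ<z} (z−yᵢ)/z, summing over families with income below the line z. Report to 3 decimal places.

Below the line: 6×¥7,000 (q = 6 of N = 24).
Normalized shortfalls: (17733−7000)/17733 = 0.6053 (×6).
Σ = 3.631534. Dividing by the full population N = 24 gives P₁ = 0.151.

0.151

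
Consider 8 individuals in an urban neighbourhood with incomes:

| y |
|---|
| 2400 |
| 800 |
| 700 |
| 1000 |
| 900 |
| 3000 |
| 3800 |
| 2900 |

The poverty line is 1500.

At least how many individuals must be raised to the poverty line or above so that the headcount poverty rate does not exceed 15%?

3

Currently q = 4 of N = 8 are below the line (H = 0.500).
A headcount ratio of at most 15% allows at most ⌊0.15 × 8⌋ = 1 poor individuals.
So at least 4 − 1 = 3 must be lifted.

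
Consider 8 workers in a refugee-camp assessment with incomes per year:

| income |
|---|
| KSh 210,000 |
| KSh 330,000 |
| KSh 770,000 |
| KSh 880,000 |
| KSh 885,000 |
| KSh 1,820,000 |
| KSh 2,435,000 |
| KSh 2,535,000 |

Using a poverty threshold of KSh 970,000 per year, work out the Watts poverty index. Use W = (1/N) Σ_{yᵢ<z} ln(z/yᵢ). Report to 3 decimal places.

Incomes under z: KSh 210,000, KSh 330,000, KSh 770,000, KSh 880,000, KSh 885,000 (q = 5 of N = 8).
ln(z/y) terms: ln(970000/210000) = 1.5302; ln(970000/330000) = 1.0782; ln(970000/770000) = 0.2309; ln(970000/880000) = 0.0974; ln(970000/885000) = 0.0917.
W = 3.028380 / 8 = 0.379.

0.379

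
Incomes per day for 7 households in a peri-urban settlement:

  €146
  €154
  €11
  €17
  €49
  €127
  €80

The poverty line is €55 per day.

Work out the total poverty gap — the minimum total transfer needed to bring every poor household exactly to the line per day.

€88

Poor units: €11, €17, €49 (q = 3 of N = 7).
Individual gaps: 55−11 = 44; 55−17 = 38; 55−49 = 6.
Aggregate gap = €88.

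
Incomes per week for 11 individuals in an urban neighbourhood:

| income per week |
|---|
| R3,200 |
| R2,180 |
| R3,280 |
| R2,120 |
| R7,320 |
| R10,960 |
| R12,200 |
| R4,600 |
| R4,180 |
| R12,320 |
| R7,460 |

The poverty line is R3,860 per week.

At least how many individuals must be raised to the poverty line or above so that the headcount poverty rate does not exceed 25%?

2

4 of the 11 individuals are poor, so H = 4/11 = 0.364.
A headcount ratio of at most 25% allows at most ⌊0.25 × 11⌋ = 2 poor individuals.
So at least 4 − 2 = 2 must be lifted.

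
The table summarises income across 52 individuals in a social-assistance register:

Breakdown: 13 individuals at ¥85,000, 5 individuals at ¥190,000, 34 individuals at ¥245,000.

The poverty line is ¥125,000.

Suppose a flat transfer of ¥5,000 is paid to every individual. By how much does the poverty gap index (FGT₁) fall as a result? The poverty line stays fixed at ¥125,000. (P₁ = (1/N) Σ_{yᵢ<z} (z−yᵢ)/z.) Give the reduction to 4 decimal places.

0.0100

Before: below the line — 13×¥85,000; poverty gap index (FGT₁) = 0.080000.
After the ¥5,000 transfer: below the line — 13×¥90,000; poverty gap index (FGT₁) = 0.070000.
Reduction = 0.080000 − 0.070000 = 0.0100.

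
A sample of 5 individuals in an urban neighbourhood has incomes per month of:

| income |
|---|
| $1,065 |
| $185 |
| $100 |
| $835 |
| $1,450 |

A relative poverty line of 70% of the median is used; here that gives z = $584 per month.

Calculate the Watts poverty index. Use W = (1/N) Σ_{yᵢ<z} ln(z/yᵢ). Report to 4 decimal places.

Below z: $100, $185 (q = 2 of N = 5).
ln(z/y) terms: ln(584/100) = 1.7647; ln(584/185) = 1.1495.
W = 2.914276 / 5 = 0.5829.

0.5829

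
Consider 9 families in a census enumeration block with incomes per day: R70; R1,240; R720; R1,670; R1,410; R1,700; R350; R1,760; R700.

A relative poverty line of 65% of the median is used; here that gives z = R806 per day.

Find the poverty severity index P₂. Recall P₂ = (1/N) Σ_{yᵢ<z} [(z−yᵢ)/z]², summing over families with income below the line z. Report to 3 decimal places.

0.131

Poor units: R70, R350, R700, R720 (q = 4 of N = 9).
Shortfall ratios: (806−70)/806 = 0.9132; (806−350)/806 = 0.5658; (806−700)/806 = 0.1315; (806−720)/806 = 0.1067.
Squared: 0.8338; 0.3201; 0.0173; 0.0114.
Sum = 1.182607; P₂ = 1.182607 / 9 = 0.131.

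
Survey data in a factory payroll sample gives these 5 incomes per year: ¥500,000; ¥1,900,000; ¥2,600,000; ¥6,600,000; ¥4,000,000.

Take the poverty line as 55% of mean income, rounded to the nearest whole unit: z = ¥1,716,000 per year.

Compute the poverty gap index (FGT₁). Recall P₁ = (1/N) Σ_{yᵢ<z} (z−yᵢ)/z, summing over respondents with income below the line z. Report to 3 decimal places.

Incomes under z: ¥500,000 (q = 1 of N = 5).
Gap ratios (z−y)/z: (1716000−500000)/1716000 = 0.7086.
Sum of shortfalls = 0.708625; P₁ averages over all N: 0.708625 / 5 = 0.142.

0.142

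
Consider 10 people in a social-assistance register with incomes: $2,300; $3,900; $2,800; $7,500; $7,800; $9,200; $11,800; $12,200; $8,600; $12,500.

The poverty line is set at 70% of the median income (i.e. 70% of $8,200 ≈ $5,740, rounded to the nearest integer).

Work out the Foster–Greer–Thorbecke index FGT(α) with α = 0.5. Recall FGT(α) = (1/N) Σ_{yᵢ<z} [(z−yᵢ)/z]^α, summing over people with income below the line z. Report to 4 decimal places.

Poor units: $2,300, $2,800, $3,900 (q = 3 of N = 10).
Gap ratios (z−y)/z: (5740−2300)/5740 = 0.5993; (5740−2800)/5740 = 0.5122; (5740−3900)/5740 = 0.3206.
Raised to α = 0.5: 0.77415; 0.71568; 0.56618.
Sum = 2.056003; FGT(0.5) = 2.056003 / 10 = 0.2056.

0.2056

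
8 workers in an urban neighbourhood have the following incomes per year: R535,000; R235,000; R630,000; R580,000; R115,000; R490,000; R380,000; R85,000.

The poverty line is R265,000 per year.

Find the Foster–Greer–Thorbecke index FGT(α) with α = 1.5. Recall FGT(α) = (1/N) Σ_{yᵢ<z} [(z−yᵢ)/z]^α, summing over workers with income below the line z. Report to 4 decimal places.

0.1280

Below the line: R85,000, R115,000, R235,000 (q = 3 of N = 8).
Relative gaps: (265000−85000)/265000 = 0.6792; (265000−115000)/265000 = 0.5660; (265000−235000)/265000 = 0.1132.
Raised to α = 1.5: 0.55981; 0.42586; 0.03809.
Sum = 1.023760; FGT(1.5) = 1.023760 / 8 = 0.1280.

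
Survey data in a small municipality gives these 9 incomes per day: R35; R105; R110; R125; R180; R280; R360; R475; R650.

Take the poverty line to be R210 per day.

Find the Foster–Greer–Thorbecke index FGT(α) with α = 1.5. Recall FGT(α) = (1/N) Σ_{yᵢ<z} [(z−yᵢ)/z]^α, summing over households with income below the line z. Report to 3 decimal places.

Incomes under z: R35, R105, R110, R125, R180 (q = 5 of N = 9).
Relative gaps: (210−35)/210 = 0.8333; (210−105)/210 = 0.5000; (210−110)/210 = 0.4762; (210−125)/210 = 0.4048; (210−180)/210 = 0.1429.
Raised to α = 1.5: 0.76073; 0.35355; 0.32860; 0.25751; 0.05399.
Sum = 1.754390; FGT(1.5) = 1.754390 / 9 = 0.195.

0.195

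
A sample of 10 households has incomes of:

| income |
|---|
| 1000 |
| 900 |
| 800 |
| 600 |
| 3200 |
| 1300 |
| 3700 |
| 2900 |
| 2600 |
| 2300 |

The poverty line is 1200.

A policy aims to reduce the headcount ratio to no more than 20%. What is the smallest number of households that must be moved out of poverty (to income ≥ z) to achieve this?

4 of the 10 households are poor, so H = 4/10 = 0.400.
A headcount ratio of at most 20% allows at most ⌊0.20 × 10⌋ = 2 poor households.
So at least 4 − 2 = 2 must be lifted.

2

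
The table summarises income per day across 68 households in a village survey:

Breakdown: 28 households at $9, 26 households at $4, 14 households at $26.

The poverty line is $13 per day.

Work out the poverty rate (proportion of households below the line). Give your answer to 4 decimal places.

0.7941

54 of the 68 households have income below $13.
H = 54/68 = 0.7941.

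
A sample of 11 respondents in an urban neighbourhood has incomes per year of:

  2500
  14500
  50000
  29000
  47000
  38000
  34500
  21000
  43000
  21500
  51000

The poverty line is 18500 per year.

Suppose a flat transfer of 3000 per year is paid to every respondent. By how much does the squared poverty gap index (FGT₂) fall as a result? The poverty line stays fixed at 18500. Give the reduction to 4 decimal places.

0.0271

Before: below the line — 2500, 14500; squared poverty gap index (FGT₂) = 0.072249.
After the 3000 transfer: below the line — 5500, 17500; squared poverty gap index (FGT₂) = 0.045156.
Reduction = 0.072249 − 0.045156 = 0.0271.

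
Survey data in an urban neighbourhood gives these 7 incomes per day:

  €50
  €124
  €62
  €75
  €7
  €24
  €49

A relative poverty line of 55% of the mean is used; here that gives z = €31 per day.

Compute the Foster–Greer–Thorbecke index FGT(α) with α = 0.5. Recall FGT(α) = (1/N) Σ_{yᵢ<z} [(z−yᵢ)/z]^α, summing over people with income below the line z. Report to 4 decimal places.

Poor units: €7, €24 (q = 2 of N = 7).
Normalized shortfalls: (31−7)/31 = 0.7742; (31−24)/31 = 0.2258.
Raised to α = 0.5: 0.87988; 0.47519.
Sum = 1.355074; FGT(0.5) = 1.355074 / 7 = 0.1936.

0.1936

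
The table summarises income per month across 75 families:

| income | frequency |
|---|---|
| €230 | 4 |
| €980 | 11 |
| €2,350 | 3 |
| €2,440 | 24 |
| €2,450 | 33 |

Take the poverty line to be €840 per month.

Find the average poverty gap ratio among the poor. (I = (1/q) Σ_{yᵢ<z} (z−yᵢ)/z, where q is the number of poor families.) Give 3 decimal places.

0.726

Below z: 4×€230 (q = 4 of N = 75).
Shortfall ratios (z−y)/z: 0.7262 (×4); sum = 2.904762.
The income-gap ratio divides by q (the poor only): 2.904762 / 4 = 0.726.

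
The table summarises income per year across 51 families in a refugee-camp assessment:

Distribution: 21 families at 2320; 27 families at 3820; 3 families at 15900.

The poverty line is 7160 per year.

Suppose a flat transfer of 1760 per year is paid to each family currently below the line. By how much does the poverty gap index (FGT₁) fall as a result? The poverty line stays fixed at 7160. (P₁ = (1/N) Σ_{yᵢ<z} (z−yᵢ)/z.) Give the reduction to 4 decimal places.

0.2314

Before: below the line — 21×2320, 27×3820; poverty gap index (FGT₁) = 0.525304.
After the 1760 transfer: below the line — 21×4080, 27×5580; poverty gap index (FGT₁) = 0.293953.
Reduction = 0.525304 − 0.293953 = 0.2314.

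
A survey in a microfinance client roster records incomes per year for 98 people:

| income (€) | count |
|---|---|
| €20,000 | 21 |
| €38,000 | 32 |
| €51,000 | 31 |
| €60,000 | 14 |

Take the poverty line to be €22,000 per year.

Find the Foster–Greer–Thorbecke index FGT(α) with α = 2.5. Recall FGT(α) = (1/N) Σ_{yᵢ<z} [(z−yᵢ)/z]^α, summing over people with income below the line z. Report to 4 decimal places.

0.0005

Below z: 21×€20,000 (q = 21 of N = 98).
Normalized shortfalls: (22000−20000)/22000 = 0.0909 (×21).
Raised to α = 2.5: 0.00249 (×21).
Sum = 0.052328; FGT(2.5) = 0.052328 / 98 = 0.0005.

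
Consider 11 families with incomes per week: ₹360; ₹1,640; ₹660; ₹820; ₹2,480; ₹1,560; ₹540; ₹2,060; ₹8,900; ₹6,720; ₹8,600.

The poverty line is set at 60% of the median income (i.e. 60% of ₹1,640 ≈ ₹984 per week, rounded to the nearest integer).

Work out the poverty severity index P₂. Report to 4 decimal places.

0.0674

Below the line: ₹360, ₹540, ₹660, ₹820 (q = 4 of N = 11).
Gap ratios (z−y)/z: (984−360)/984 = 0.6341; (984−540)/984 = 0.4512; (984−660)/984 = 0.3293; (984−820)/984 = 0.1667.
Squared: 0.4021; 0.2036; 0.1084; 0.0278.
Sum = 0.741936; P₂ = 0.741936 / 11 = 0.0674.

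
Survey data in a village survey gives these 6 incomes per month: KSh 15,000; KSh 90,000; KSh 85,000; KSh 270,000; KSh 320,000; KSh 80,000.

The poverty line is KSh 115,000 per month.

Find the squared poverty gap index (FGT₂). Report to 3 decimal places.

0.161

Below the line: KSh 15,000, KSh 80,000, KSh 85,000, KSh 90,000 (q = 4 of N = 6).
Shortfall ratios: (115000−15000)/115000 = 0.8696; (115000−80000)/115000 = 0.3043; (115000−85000)/115000 = 0.2609; (115000−90000)/115000 = 0.2174.
Squared: 0.7561; 0.0926; 0.0681; 0.0473.
Sum = 0.964083; P₂ = 0.964083 / 6 = 0.161.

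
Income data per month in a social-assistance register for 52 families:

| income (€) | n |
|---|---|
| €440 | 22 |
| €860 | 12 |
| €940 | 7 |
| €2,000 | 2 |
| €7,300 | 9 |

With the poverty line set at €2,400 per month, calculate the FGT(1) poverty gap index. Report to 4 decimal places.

0.5819

Below the line: 22×€440, 12×€860, 7×€940, 2×€2,000 (q = 43 of N = 52).
Normalized shortfalls: (2400−440)/2400 = 0.8167 (×22); (2400−860)/2400 = 0.6417 (×12); (2400−940)/2400 = 0.6083 (×7); (2400−2000)/2400 = 0.1667 (×2).
Sum of shortfalls = 30.258333; P₁ averages over all N: 30.258333 / 52 = 0.5819.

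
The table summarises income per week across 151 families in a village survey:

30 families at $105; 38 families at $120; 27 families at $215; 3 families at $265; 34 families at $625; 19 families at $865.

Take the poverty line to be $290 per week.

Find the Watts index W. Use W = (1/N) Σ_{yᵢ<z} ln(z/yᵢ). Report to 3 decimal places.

Incomes under z: 30×$105, 38×$120, 27×$215, 3×$265 (q = 98 of N = 151).
ln(z/y) terms: ln(290/105) = 1.0159 (×30); ln(290/120) = 0.8824 (×38); ln(290/215) = 0.2992 (×27); ln(290/265) = 0.0902 (×3).
W = 72.358417 / 151 = 0.479.

0.479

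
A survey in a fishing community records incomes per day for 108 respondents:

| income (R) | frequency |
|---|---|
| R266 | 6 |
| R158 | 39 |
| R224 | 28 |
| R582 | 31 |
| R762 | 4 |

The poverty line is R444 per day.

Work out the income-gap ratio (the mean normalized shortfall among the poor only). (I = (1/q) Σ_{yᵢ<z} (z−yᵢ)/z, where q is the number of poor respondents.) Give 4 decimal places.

0.5671

Poor units: 39×R158, 28×R224, 6×R266 (q = 73 of N = 108).
Shortfall ratios (z−y)/z: 0.6441 (×39), 0.4955 (×28), 0.4009 (×6); sum = 41.400901.
The income-gap ratio divides by q (the poor only): 41.400901 / 73 = 0.5671.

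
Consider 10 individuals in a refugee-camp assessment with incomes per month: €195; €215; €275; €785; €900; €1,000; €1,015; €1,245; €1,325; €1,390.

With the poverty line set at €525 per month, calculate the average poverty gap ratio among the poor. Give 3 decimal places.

0.565

Below z: €195, €215, €275 (q = 3 of N = 10).
Shortfall ratios (z−y)/z: 0.6286, 0.5905, 0.4762; sum = 1.695238.
The income-gap ratio divides by q (the poor only): 1.695238 / 3 = 0.565.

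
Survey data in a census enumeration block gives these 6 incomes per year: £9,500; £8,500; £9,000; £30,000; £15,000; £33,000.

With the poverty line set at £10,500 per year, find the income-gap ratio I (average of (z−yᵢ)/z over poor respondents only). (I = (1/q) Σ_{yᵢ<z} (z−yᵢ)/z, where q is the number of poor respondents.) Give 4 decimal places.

0.1429

Below the line: £8,500, £9,000, £9,500 (q = 3 of N = 6).
Relative gaps: 0.1905, 0.1429, 0.0952; sum = 0.428571.
The income-gap ratio divides by q (the poor only): 0.428571 / 3 = 0.1429.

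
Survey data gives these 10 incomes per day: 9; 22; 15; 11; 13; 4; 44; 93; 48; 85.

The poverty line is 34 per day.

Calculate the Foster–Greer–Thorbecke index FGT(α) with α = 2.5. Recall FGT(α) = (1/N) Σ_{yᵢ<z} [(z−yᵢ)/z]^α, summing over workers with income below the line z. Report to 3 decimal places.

Below the line: 4, 9, 11, 13, 15, 22 (q = 6 of N = 10).
Normalized shortfalls: (34−4)/34 = 0.8824; (34−9)/34 = 0.7353; (34−11)/34 = 0.6765; (34−13)/34 = 0.6176; (34−15)/34 = 0.5588; (34−22)/34 = 0.3529.
Raised to α = 2.5: 0.73132; 0.46361; 0.37638; 0.29981; 0.23345; 0.07400.
Sum = 2.178567; FGT(2.5) = 2.178567 / 10 = 0.218.

0.218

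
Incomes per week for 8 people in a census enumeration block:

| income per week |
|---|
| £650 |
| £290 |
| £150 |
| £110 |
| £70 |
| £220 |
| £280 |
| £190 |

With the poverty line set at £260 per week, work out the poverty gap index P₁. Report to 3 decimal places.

0.269

Below the line: £70, £110, £150, £190, £220 (q = 5 of N = 8).
Shortfall ratios: (260−70)/260 = 0.7308; (260−110)/260 = 0.5769; (260−150)/260 = 0.4231; (260−190)/260 = 0.2692; (260−220)/260 = 0.1538.
Sum of shortfalls = 2.153846; P₁ averages over all N: 2.153846 / 8 = 0.269.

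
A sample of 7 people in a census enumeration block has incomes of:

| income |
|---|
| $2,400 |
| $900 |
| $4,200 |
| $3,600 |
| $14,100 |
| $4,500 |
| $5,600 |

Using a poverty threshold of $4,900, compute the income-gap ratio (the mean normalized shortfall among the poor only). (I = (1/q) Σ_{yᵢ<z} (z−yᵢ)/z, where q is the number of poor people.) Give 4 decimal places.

0.3633

Below the line: $900, $2,400, $3,600, $4,200, $4,500 (q = 5 of N = 7).
Shortfall ratios (z−y)/z: 0.8163, 0.5102, 0.2653, 0.1429, 0.0816; sum = 1.816327.
The income-gap ratio divides by q (the poor only): 1.816327 / 5 = 0.3633.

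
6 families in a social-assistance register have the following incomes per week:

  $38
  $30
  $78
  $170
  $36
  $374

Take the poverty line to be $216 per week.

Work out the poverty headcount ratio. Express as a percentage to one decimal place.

83.3%

5 of the 6 families have income below $216.
H = 5/6 = 83.3%.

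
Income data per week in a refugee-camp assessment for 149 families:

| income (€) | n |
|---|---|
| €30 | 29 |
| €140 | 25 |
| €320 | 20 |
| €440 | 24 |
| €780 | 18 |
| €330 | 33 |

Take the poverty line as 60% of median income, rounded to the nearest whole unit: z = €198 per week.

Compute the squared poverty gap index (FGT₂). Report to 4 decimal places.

0.1545

Poor units: 29×€30, 25×€140 (q = 54 of N = 149).
Relative gaps: (198−30)/198 = 0.8485 (×29); (198−140)/198 = 0.2929 (×25).
Squared: 0.7199 (×29); 0.0858 (×25).
Sum = 23.023059; P₂ = 23.023059 / 149 = 0.1545.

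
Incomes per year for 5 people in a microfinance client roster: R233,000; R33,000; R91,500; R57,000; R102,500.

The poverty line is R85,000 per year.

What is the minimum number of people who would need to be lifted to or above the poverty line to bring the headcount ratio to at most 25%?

2 of the 5 people are poor, so H = 2/5 = 0.400.
A headcount ratio of at most 25% allows at most ⌊0.25 × 5⌋ = 1 poor people.
So at least 2 − 1 = 1 must be lifted.

1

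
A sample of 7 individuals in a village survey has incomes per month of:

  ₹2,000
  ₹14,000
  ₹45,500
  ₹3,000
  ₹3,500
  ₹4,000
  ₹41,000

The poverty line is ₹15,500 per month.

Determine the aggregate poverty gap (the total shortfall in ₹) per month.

₹51,000

Below z: ₹2,000, ₹3,000, ₹3,500, ₹4,000, ₹14,000 (q = 5 of N = 7).
Individual gaps: 15500−2000 = 13500; 15500−3000 = 12500; 15500−3500 = 12000; 15500−4000 = 11500; 15500−14000 = 1500.
Aggregate gap = ₹51,000.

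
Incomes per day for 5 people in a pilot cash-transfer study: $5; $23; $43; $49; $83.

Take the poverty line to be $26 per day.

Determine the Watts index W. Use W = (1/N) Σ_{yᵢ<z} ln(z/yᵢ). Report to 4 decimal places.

0.3543

Below z: $5, $23 (q = 2 of N = 5).
Log shortfalls: ln(26/5) = 1.6487; ln(26/23) = 0.1226.
W = 1.771261 / 5 = 0.3543.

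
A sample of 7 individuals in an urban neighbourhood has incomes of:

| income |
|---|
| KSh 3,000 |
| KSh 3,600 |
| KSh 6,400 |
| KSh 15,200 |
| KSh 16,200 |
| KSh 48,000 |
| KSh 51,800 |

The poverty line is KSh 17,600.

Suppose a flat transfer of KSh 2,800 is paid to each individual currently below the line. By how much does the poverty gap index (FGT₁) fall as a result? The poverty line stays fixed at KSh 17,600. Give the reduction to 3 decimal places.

0.099

Before: below the line — KSh 3,000, KSh 3,600, KSh 6,400, KSh 15,200, KSh 16,200; poverty gap index (FGT₁) = 0.35390.
After the KSh 2,800 transfer: below the line — KSh 5,800, KSh 6,400, KSh 9,200; poverty gap index (FGT₁) = 0.25487.
Reduction = 0.35390 − 0.25487 = 0.099.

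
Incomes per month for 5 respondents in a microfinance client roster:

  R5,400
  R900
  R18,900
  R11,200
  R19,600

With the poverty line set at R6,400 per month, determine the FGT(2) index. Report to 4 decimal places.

0.1526

Below the line: R900, R5,400 (q = 2 of N = 5).
Relative gaps: (6400−900)/6400 = 0.8594; (6400−5400)/6400 = 0.1562.
Squared: 0.7385; 0.0244.
Sum = 0.762939; P₂ = 0.762939 / 5 = 0.1526.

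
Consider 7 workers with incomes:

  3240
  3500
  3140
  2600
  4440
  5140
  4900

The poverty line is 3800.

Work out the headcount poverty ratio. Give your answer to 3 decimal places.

4 of the 7 workers have income below 3800.
H = 4/7 = 0.571.

0.571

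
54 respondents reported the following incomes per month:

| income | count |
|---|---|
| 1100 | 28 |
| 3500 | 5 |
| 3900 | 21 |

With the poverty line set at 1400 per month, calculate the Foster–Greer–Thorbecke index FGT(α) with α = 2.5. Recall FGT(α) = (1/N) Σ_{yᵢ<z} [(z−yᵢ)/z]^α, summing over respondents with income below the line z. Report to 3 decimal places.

0.011

Incomes under z: 28×1100 (q = 28 of N = 54).
Gap ratios (z−y)/z: (1400−1100)/1400 = 0.2143 (×28).
Raised to α = 2.5: 0.02126 (×28).
Sum = 0.595170; FGT(2.5) = 0.595170 / 54 = 0.011.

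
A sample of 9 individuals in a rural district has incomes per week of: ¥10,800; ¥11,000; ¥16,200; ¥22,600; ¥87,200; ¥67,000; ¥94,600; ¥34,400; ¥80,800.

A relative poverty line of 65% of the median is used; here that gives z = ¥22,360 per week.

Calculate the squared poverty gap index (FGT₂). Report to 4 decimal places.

0.0668

Poor units: ¥10,800, ¥11,000, ¥16,200 (q = 3 of N = 9).
Relative gaps: (22360−10800)/22360 = 0.5170; (22360−11000)/22360 = 0.5081; (22360−16200)/22360 = 0.2755.
Squared: 0.2673; 0.2581; 0.0759.
Sum = 0.601294; P₂ = 0.601294 / 9 = 0.0668.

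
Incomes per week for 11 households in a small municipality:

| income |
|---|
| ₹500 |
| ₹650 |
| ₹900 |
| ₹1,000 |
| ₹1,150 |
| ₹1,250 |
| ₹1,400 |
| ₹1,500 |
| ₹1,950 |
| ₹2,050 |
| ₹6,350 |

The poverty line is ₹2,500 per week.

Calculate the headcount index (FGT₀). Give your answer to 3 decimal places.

10 of the 11 households have income below ₹2,500.
H = 10/11 = 0.909.

0.909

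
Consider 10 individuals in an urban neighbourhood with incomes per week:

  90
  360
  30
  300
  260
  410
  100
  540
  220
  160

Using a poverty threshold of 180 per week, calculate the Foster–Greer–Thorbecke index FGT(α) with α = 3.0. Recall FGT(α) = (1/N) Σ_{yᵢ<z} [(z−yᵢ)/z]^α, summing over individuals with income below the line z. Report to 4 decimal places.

Below z: 30, 90, 100, 160 (q = 4 of N = 10).
Relative gaps: (180−30)/180 = 0.8333; (180−90)/180 = 0.5000; (180−100)/180 = 0.4444; (180−160)/180 = 0.1111.
Raised to α = 3.0: 0.57870; 0.12500; 0.08779; 0.00137.
Sum = 0.792867; FGT(3.0) = 0.792867 / 10 = 0.0793.

0.0793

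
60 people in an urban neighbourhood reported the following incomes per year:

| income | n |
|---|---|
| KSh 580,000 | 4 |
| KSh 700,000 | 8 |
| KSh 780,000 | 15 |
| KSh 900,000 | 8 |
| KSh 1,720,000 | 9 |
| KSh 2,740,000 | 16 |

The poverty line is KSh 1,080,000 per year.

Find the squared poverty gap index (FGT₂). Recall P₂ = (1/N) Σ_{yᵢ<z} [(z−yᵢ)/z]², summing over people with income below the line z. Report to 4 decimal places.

0.0538

Poor units: 4×KSh 580,000, 8×KSh 700,000, 15×KSh 780,000, 8×KSh 900,000 (q = 35 of N = 60).
Relative gaps: (1080000−580000)/1080000 = 0.4630 (×4); (1080000−700000)/1080000 = 0.3519 (×8); (1080000−780000)/1080000 = 0.2778 (×15); (1080000−900000)/1080000 = 0.1667 (×8).
Squared: 0.2143 (×4); 0.1238 (×8); 0.0772 (×15); 0.0278 (×8).
Sum = 3.227366; P₂ = 3.227366 / 60 = 0.0538.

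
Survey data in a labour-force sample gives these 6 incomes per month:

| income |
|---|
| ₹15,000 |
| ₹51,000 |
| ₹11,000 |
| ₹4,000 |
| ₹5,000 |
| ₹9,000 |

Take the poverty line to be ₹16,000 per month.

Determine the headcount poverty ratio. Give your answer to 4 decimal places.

0.8333

5 of the 6 people have income below ₹16,000.
H = 5/6 = 0.8333.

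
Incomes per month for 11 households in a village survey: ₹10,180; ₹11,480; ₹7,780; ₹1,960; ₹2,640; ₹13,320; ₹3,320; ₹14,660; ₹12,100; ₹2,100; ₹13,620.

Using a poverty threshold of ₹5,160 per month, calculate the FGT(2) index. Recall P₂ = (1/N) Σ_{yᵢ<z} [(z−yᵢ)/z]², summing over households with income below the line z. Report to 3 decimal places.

0.100

Poor units: ₹1,960, ₹2,100, ₹2,640, ₹3,320 (q = 4 of N = 11).
Relative gaps: (5160−1960)/5160 = 0.6202; (5160−2100)/5160 = 0.5930; (5160−2640)/5160 = 0.4884; (5160−3320)/5160 = 0.3566.
Squared: 0.3846; 0.3517; 0.2385; 0.1272.
Sum = 1.101932; P₂ = 1.101932 / 11 = 0.100.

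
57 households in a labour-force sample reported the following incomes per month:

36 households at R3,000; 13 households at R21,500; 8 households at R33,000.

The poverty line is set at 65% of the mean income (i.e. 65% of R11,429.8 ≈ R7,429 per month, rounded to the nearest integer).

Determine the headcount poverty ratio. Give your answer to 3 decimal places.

0.632

36 of the 57 households have income below R7,429.
H = 36/57 = 0.632.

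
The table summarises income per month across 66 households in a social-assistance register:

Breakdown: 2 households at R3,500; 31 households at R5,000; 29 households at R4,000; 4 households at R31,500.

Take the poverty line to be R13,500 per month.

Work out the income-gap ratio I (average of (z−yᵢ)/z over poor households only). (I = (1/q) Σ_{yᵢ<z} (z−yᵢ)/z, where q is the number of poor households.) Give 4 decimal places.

Incomes under z: 2×R3,500, 29×R4,000, 31×R5,000 (q = 62 of N = 66).
Relative gaps: 0.7407 (×2), 0.7037 (×29), 0.6296 (×31); sum = 41.407407.
The income-gap ratio divides by q (the poor only): 41.407407 / 62 = 0.6679.

0.6679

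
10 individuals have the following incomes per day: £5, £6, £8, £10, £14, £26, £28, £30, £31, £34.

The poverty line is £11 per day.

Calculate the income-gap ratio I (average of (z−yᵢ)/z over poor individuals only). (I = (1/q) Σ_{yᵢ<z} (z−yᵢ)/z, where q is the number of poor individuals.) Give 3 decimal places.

Poor units: £5, £6, £8, £10 (q = 4 of N = 10).
Shortfall ratios (z−y)/z: 0.5455, 0.4545, 0.2727, 0.0909; sum = 1.363636.
The income-gap ratio divides by q (the poor only): 1.363636 / 4 = 0.341.

0.341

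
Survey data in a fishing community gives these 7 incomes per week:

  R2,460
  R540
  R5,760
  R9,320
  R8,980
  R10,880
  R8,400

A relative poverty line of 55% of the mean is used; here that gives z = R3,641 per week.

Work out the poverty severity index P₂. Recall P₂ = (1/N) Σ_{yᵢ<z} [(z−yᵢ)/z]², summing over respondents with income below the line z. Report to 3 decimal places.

Below z: R540, R2,460 (q = 2 of N = 7).
Gap ratios (z−y)/z: (3641−540)/3641 = 0.8517; (3641−2460)/3641 = 0.3244.
Squared: 0.7254; 0.1052.
Sum = 0.830585; P₂ = 0.830585 / 7 = 0.119.

0.119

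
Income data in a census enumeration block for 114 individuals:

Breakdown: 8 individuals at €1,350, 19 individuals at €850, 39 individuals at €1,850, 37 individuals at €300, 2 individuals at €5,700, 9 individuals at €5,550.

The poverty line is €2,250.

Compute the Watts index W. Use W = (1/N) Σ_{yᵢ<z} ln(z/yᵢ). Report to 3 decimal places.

0.919

Incomes under z: 37×€300, 19×€850, 8×€1,350, 39×€1,850 (q = 103 of N = 114).
Log shortfalls: ln(2250/300) = 2.0149 (×37); ln(2250/850) = 0.9734 (×19); ln(2250/1350) = 0.5108 (×8); ln(2250/1850) = 0.1957 (×39).
W = 104.767589 / 114 = 0.919.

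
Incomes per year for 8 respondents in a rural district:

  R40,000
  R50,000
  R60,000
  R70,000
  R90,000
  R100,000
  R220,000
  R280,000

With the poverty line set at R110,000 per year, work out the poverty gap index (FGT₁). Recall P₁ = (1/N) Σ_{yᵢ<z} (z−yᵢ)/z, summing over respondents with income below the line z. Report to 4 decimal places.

0.2841

Poor units: R40,000, R50,000, R60,000, R70,000, R90,000, R100,000 (q = 6 of N = 8).
Shortfall ratios: (110000−40000)/110000 = 0.6364; (110000−50000)/110000 = 0.5455; (110000−60000)/110000 = 0.4545; (110000−70000)/110000 = 0.3636; (110000−90000)/110000 = 0.1818; (110000−100000)/110000 = 0.0909.
Σ = 2.272727. Dividing by the full population N = 8 gives P₁ = 0.2841.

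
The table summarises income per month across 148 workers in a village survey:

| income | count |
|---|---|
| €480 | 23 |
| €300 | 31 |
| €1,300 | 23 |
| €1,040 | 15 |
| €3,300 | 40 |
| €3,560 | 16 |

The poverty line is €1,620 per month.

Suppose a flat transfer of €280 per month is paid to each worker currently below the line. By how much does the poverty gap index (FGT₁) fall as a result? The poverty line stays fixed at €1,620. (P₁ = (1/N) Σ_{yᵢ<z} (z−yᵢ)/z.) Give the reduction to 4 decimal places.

Before: below the line — 31×€300, 23×€480, 15×€1,040, 23×€1,300; poverty gap index (FGT₁) = 0.347014.
After the €280 transfer: below the line — 31×€580, 23×€760, 15×€1,320, 23×€1,580; poverty gap index (FGT₁) = 0.239573.
Reduction = 0.347014 − 0.239573 = 0.1074.

0.1074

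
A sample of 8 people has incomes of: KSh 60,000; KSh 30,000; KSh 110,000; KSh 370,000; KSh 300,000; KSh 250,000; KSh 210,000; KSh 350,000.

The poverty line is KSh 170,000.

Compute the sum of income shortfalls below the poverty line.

Below the line: KSh 30,000, KSh 60,000, KSh 110,000 (q = 3 of N = 8).
Individual gaps: 170000−30000 = 140000; 170000−60000 = 110000; 170000−110000 = 60000.
Aggregate gap = KSh 310,000.

KSh 310,000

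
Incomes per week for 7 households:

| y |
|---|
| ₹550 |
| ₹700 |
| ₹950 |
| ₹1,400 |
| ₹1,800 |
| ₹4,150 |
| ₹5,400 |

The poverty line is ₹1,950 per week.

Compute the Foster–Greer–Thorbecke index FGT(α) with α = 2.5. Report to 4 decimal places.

0.1426

Incomes under z: ₹550, ₹700, ₹950, ₹1,400, ₹1,800 (q = 5 of N = 7).
Gap ratios (z−y)/z: (1950−550)/1950 = 0.7179; (1950−700)/1950 = 0.6410; (1950−950)/1950 = 0.5128; (1950−1400)/1950 = 0.2821; (1950−1800)/1950 = 0.0769.
Raised to α = 2.5: 0.43675; 0.32899; 0.18833; 0.04225; 0.00164.
Sum = 0.997963; FGT(2.5) = 0.997963 / 7 = 0.1426.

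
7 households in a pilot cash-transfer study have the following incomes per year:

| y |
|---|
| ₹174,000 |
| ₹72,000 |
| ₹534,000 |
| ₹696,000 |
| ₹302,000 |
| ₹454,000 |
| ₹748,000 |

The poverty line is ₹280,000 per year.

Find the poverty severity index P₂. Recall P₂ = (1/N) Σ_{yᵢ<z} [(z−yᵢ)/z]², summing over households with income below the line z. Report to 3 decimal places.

0.099

Poor units: ₹72,000, ₹174,000 (q = 2 of N = 7).
Relative gaps: (280000−72000)/280000 = 0.7429; (280000−174000)/280000 = 0.3786.
Squared: 0.5518; 0.1433.
Sum = 0.695153; P₂ = 0.695153 / 7 = 0.099.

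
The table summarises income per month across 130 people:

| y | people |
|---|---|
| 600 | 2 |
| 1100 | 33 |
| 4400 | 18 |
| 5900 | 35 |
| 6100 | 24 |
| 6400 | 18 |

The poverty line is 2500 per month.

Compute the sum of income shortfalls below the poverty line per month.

Below z: 2×600, 33×1100 (q = 35 of N = 130).
Individual gaps: 2×(2500−600) = 3800; 33×(2500−1100) = 46200.
Aggregate gap = 50000.

50000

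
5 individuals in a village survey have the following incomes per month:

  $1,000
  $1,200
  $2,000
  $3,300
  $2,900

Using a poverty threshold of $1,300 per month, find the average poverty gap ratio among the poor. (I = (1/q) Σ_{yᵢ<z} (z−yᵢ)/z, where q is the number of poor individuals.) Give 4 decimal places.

0.1538

Below z: $1,000, $1,200 (q = 2 of N = 5).
Relative gaps: 0.2308, 0.0769; sum = 0.307692.
I averages over the q = 2 poor units only: 0.307692 / 2 = 0.1538.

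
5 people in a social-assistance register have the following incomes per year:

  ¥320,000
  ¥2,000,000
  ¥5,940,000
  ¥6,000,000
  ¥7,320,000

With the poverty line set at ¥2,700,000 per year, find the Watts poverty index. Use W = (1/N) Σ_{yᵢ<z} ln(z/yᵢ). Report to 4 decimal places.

Below the line: ¥320,000, ¥2,000,000 (q = 2 of N = 5).
Log gaps: ln(2700000/320000) = 2.1327; ln(2700000/2000000) = 0.3001.
W = 2.432791 / 5 = 0.4866.

0.4866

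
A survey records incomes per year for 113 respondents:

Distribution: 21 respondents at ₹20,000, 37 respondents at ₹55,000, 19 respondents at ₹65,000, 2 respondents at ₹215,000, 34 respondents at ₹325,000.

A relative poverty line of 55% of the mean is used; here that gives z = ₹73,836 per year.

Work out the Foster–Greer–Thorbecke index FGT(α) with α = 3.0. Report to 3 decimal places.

Poor units: 21×₹20,000, 37×₹55,000, 19×₹65,000 (q = 77 of N = 113).
Shortfall ratios: (73836−20000)/73836 = 0.7291 (×21); (73836−55000)/73836 = 0.2551 (×37); (73836−65000)/73836 = 0.1197 (×19).
Raised to α = 3.0: 0.38763 (×21); 0.01660 (×37); 0.00171 (×19).
Sum = 8.787002; FGT(3.0) = 8.787002 / 113 = 0.078.

0.078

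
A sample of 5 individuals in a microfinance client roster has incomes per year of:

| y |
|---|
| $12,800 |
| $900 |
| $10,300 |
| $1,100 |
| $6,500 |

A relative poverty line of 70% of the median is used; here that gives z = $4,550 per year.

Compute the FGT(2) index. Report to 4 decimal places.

0.2437

Below z: $900, $1,100 (q = 2 of N = 5).
Gap ratios (z−y)/z: (4550−900)/4550 = 0.8022; (4550−1100)/4550 = 0.7582.
Squared: 0.6435; 0.5749.
Sum = 1.218452; P₂ = 1.218452 / 5 = 0.2437.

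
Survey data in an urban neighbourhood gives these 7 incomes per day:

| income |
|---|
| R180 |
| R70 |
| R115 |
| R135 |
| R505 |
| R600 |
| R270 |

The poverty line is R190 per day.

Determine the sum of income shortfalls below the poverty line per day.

Below the line: R70, R115, R135, R180 (q = 4 of N = 7).
Individual gaps: 190−70 = 120; 190−115 = 75; 190−135 = 55; 190−180 = 10.
Aggregate gap = R260.

R260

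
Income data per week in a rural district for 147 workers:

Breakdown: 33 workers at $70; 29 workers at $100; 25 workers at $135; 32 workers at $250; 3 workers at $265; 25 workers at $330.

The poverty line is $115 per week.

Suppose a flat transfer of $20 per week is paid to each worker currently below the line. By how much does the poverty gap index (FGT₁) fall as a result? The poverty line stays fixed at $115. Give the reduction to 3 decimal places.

Before: below the line — 33×$70, 29×$100; poverty gap index (FGT₁) = 0.11358.
After the $20 transfer: below the line — 33×$90; poverty gap index (FGT₁) = 0.04880.
Reduction = 0.11358 − 0.04880 = 0.065.

0.065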